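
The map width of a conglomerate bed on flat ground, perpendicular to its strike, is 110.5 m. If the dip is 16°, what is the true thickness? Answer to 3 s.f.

30.5 m

True thickness t = w · sin(dip) = 110.5 × sin 16°
t = 110.5 × 0.2756 = 30.458 m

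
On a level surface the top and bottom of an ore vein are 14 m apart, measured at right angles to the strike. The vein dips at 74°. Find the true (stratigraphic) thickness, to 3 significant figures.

13.5 m

True thickness t = w · sin(dip) = 14 × sin 74°
t = 14 × 0.9613 = 13.458 m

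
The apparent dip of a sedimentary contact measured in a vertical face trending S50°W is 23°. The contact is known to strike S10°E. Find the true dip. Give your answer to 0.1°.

26.1°

β = acute angle between strike S10°E and section S50°W = 60°.
tan(true dip) = tan 23° / sin 60° = 0.4901
δ = arctan(0.4901) = 26.11°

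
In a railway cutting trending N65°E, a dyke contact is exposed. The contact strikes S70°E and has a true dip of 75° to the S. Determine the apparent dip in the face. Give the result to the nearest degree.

69°

Angle between strike (S70°E) and section (N65°E): β = 45°.
tan α = tan 75° × sin 45° = 3.7321 × 0.7071 = 2.6390
α = arctan(2.6390) = 69.25°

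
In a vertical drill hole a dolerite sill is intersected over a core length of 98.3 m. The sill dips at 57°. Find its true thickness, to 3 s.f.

53.5 m

True thickness t = h · cos(dip) = 98.3 × cos 57°
t = 98.3 × 0.5446 = 53.538 m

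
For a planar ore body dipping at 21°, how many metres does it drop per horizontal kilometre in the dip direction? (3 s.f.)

drop per km = 1000 × tan 21° = 1000 × 0.3839

384 m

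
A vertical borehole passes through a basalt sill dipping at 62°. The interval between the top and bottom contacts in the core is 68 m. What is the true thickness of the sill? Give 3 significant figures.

31.9 m

True thickness t = h · cos(dip) = 68 × cos 62°
t = 68 × 0.4695 = 31.924 m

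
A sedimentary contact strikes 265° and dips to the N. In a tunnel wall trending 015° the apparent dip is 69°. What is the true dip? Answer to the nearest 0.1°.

70.2°

The section is 70° from the strike.
tan(true dip) = tan 69° / sin 70° = 2.7723
true dip = arctan 2.7723 = 70.16°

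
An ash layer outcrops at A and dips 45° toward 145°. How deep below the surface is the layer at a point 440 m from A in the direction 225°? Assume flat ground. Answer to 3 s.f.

76.4 m

The hole lies 80° from the dip direction, so the down-dip offset is 440 × cos 80° = 76.41 m.
Depth = down-dip offset × tan(dip) = 76.41 × tan 45° = 76.41 × 1.0000
Depth = 76.41 m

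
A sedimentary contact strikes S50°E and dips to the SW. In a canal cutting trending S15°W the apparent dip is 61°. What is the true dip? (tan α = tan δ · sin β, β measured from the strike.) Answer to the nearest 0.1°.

β = acute angle between strike S50°E and section S15°W = 65°.
tan δ = tan α / sin β = tan 61° / sin 65° = 1.8040 / 0.9063 = 1.9905
true dip = arctan 1.9905 = 63.33°

63.3°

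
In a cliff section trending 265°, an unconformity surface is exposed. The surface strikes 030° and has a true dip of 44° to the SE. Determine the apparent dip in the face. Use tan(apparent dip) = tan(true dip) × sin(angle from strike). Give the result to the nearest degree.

The strike is 030° and the section trends 265°; the acute angle between them is β = 55°.
tan(apparent dip) = tan 44° · sin 55° = 0.7910
apparent dip = arctan 0.7910 = 38.35°

38°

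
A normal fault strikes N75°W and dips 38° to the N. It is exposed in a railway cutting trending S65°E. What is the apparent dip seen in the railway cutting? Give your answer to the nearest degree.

Angle between strike (N75°W) and section (S65°E): β = 10°.
tan α = tan 38° × sin 10° = 0.7813 × 0.1736 = 0.1357
apparent dip = arctan 0.1357 = 7.73°

8°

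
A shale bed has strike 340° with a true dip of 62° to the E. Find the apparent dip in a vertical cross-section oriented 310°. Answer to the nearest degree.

Angle between strike (340°) and section (310°): β = 30°.
tan α = tan 62° × sin 30° = 1.8807 × 0.5000 = 0.9404
α = arctan(0.9404) = 43.24°

43°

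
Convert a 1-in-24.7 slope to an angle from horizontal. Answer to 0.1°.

tan θ = 1/24.7 = 0.0405
θ = arctan(0.0405) = 2.32°

2.3°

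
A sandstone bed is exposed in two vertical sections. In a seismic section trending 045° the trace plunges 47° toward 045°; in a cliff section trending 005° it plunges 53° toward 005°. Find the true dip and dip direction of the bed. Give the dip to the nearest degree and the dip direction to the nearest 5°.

Each apparent-dip line lies in the plane. As unit vectors (x east, y north, z up), v₁ plunges 47°→045° and v₂ plunges 53°→005°.
n = v₁ × v₂ = (0.053, 0.347, 0.264) (taken with n_z > 0).
Dip δ = arctan(|n_h|/n_z) = arctan(0.351/0.264) = 53.1°.
Dip direction = atan2(0.053, 0.347) = 9° (azimuth of n's horizontal projection).

true dip 53°, dip direction 010°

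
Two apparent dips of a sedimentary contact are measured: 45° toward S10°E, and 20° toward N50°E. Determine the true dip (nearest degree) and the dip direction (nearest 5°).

Each apparent-dip line lies in the plane. As unit vectors (x east, y north, z up), v₁ plunges 45°→S10°E and v₂ plunges 20°→N50°E.
n = v₁ × v₂ = (0.665, -0.467, 0.575) (taken with n_z > 0).
tan δ = √(n_x²+n_y²)/n_z = 0.813/0.575, so δ = 54.7°.
Dip direction = azimuth of (n_x, n_y) = atan2(0.665, -0.467) = 125°.

true dip 55°, dip direction 125°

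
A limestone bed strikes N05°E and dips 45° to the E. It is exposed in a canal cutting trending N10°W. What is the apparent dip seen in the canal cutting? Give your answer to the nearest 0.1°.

Angle between strike (N05°E) and section (N10°W): β = 15°.
tan(apparent dip) = tan 45° · sin 15° = 0.2588
apparent dip = arctan 0.2588 = 14.51°

14.5°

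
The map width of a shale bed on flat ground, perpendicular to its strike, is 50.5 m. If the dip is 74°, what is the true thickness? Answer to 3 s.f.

48.5 m

True thickness t = w · sin(dip) = 50.5 × sin 74°
t = 50.5 × 0.9613 = 48.544 m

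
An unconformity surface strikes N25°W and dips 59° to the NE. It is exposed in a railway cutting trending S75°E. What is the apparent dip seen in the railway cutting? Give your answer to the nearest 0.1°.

Angle between strike (N25°W) and section (S75°E): β = 50°.
tan α = tan 59° × sin 50° = 1.6643 × 0.7660 = 1.2749
apparent dip = arctan 1.2749 = 51.89°

51.9°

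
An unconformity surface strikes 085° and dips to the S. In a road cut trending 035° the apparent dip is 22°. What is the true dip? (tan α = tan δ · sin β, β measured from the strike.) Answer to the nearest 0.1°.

The section is 50° from the strike.
tan(true dip) = tan 22° / sin 50° = 0.5274
δ = arctan(0.5274) = 27.81°

27.8°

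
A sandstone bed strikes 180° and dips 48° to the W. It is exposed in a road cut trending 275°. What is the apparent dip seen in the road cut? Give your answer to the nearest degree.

48°

Angle between strike (180°) and section (275°): β = 85°.
tan(apparent dip) = tan 48° · sin 85° = 1.1064
apparent dip = arctan 1.1064 = 47.89°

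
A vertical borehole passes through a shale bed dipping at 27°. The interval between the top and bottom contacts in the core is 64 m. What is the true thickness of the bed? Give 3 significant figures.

57.0 m

True thickness t = h · cos(dip) = 64 × cos 27°
t = 64 × 0.8910 = 57.024 m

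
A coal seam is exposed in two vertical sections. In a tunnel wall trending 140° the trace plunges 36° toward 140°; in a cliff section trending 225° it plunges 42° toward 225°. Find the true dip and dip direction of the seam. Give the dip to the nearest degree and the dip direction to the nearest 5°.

Represent each trace as a vector plunging at its apparent dip toward its trend (east-north-up frame): v₁ = (0.520, -0.620, -0.588), v₂ = (-0.525, -0.525, -0.669).
The plane normal is n = v₁ × v₂ ∝ (-0.106, -0.657, 0.599).
True dip = arccos(n_z / |n|) = arccos(0.6691) = 48.0°.
The horizontal component of n points toward azimuth atan2(n_x, n_y) = 189°, the dip direction.

true dip 48°, dip direction 190°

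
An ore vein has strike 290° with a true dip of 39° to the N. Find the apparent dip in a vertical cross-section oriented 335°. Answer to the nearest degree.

The section lies 45° from the strike.
tan α = tan 39° × sin 45° = 0.8098 × 0.7071 = 0.5726
α = arctan(0.5726) = 29.80°

30°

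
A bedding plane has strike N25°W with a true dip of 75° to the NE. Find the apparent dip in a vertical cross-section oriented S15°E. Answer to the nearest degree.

33°

The strike is N25°W and the section trends S15°E; the acute angle between them is β = 10°.
tan α = tan 75° × sin 10° = 3.7321 × 0.1736 = 0.6481
apparent dip = arctan 0.6481 = 32.95°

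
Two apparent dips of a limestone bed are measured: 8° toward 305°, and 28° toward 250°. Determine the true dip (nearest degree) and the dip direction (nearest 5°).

Each apparent-dip line lies in the plane. As unit vectors (x east, y north, z up), v₁ plunges 8°→305° and v₂ plunges 28°→250°.
n = v₁ × v₂ = (-0.309, -0.265, 0.716) (taken with n_z > 0).
tan δ = √(n_x²+n_y²)/n_z = 0.407/0.716, so δ = 29.6°.
Dip direction = azimuth of (n_x, n_y) = atan2(-0.309, -0.265) = 229°.

true dip 30°, dip direction 230°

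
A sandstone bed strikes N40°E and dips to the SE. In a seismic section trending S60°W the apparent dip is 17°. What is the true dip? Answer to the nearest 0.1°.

β = acute angle between strike N40°E and section S60°W = 20°.
tan δ = tan α / sin β = tan 17° / sin 20° = 0.3057 / 0.3420 = 0.8939
δ = arctan(0.8939) = 41.79°

41.8°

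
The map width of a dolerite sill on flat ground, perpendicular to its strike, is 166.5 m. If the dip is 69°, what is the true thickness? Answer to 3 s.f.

155 m

True thickness t = w · sin(dip) = 166.5 × sin 69°
t = 166.5 × 0.9336 = 155.441 m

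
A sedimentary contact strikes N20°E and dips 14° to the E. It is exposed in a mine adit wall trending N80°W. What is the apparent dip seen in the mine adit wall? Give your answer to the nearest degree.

The section lies 80° from the strike.
tan α = tan 14° × sin 80° = 0.2493 × 0.9848 = 0.2455
α = arctan(0.2455) = 13.80°

14°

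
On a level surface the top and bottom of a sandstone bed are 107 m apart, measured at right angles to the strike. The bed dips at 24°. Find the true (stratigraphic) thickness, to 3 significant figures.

True thickness t = w · sin(dip) = 107 × sin 24°
t = 107 × 0.4067 = 43.521 m

43.5 m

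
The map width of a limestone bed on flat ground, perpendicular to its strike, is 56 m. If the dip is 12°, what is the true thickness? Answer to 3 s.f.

11.6 m

True thickness t = w · sin(dip) = 56 × sin 12°
t = 56 × 0.2079 = 11.643 m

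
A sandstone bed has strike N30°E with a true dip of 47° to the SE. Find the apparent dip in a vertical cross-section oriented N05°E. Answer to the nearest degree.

24°

Angle between strike (N30°E) and section (N05°E): β = 25°.
tan α = tan 47° × sin 25° = 1.0724 × 0.4226 = 0.4532
apparent dip = arctan 0.4532 = 24.38°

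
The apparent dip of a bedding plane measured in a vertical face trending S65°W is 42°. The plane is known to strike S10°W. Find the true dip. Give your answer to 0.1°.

47.7°

β = acute angle between strike S10°W and section S65°W = 55°.
tan(true dip) = tan 42° / sin 55° = 1.0992
true dip = arctan 1.0992 = 47.71°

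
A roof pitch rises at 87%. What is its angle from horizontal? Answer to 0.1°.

tan θ = 87/100 = 0.8700
θ = arctan(0.8700) = 41.02°

41.0°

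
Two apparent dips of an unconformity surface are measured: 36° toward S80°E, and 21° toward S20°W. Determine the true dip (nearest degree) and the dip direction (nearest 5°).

The two traces are lines in the plane: v₁ = (sin 100°·cos 36°, cos 100°·cos 36°, −sin 36°), v₂ = (sin 200°·cos 21°, cos 200°·cos 21°, −sin 21°).
Cross product v₁ × v₂ gives the pole to the plane: n ∝ (0.465, -0.473, 0.744).
tan δ = √(n_x²+n_y²)/n_z = 0.664/0.744, so δ = 41.7°.
Dip direction = atan2(0.465, -0.473) = 135° (azimuth of n's horizontal projection).

true dip 42°, dip direction 135°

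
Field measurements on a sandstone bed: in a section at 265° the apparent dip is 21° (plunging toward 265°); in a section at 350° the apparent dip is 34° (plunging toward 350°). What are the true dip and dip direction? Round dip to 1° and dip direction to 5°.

true dip 37°, dip direction 325°

Each apparent-dip line lies in the plane. As unit vectors (x east, y north, z up), v₁ plunges 21°→265° and v₂ plunges 34°→350°.
Cross product v₁ × v₂ gives the pole to the plane: n ∝ (-0.338, 0.468, 0.771).
tan δ = √(n_x²+n_y²)/n_z = 0.578/0.771, so δ = 36.8°.
Dip direction = atan2(-0.338, 0.468) = 324° (azimuth of n's horizontal projection).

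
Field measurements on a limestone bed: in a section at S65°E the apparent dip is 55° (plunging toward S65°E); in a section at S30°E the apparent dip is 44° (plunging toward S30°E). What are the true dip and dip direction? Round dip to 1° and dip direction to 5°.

true dip 56°, dip direction 100°

The two traces are lines in the plane: v₁ = (sin 115°·cos 55°, cos 115°·cos 55°, −sin 55°), v₂ = (sin 150°·cos 44°, cos 150°·cos 44°, −sin 44°).
n = v₁ × v₂ = (0.342, -0.066, 0.237) (taken with n_z > 0).
Dip δ = arctan(|n_h|/n_z) = arctan(0.348/0.237) = 55.8°.
The horizontal component of n points toward azimuth atan2(n_x, n_y) = 101°, the dip direction.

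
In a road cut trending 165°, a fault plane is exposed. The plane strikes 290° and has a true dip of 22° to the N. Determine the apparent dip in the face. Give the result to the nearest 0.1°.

18.3°

The strike is 290° and the section trends 165°; the acute angle between them is β = 55°.
tan(apparent dip) = tan 22° · sin 55° = 0.3310
apparent dip = arctan 0.3310 = 18.31°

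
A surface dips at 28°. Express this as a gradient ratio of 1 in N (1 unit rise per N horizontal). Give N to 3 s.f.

1 in 1.88

1 : N means tan θ = 1/N, so N = 1/tan 28° = 1/0.5317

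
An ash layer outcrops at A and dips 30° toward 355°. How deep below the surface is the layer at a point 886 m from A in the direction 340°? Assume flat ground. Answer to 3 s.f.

The hole lies 15° from the dip direction, so the down-dip offset is 886 × cos 15° = 855.81 m.
Depth = down-dip offset × tan(dip) = 855.81 × tan 30° = 855.81 × 0.5774
Depth = 494.10 m

494 m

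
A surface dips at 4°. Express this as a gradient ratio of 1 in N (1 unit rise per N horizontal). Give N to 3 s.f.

1 : N means tan θ = 1/N, so N = 1/tan 4° = 1/0.0699

1 in 14.3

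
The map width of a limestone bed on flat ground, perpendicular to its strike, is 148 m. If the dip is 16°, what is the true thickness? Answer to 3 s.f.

True thickness t = w · sin(dip) = 148 × sin 16°
t = 148 × 0.2756 = 40.794 m

40.8 m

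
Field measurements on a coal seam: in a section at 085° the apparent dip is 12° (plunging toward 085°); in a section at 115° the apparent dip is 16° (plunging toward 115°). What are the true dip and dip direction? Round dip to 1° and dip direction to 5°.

true dip 16°, dip direction 130°

The two traces are lines in the plane: v₁ = (sin 85°·cos 12°, cos 85°·cos 12°, −sin 12°), v₂ = (sin 115°·cos 16°, cos 115°·cos 16°, −sin 16°).
n = v₁ × v₂ = (0.108, -0.087, 0.470) (taken with n_z > 0).
tan δ = √(n_x²+n_y²)/n_z = 0.139/0.470, so δ = 16.5°.
Dip direction = azimuth of (n_x, n_y) = atan2(0.108, -0.087) = 129°.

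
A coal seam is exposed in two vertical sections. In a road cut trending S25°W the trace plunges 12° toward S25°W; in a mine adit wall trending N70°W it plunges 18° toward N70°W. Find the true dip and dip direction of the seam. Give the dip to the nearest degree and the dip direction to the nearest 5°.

true dip 20°, dip direction 260°

Represent each trace as a vector plunging at its apparent dip toward its trend (east-north-up frame): v₁ = (-0.413, -0.887, -0.208), v₂ = (-0.894, 0.325, -0.309).
n = v₁ × v₂ = (-0.342, -0.058, 0.927) (taken with n_z > 0).
Dip δ = arctan(|n_h|/n_z) = arctan(0.346/0.927) = 20.5°.
Dip direction = azimuth of (n_x, n_y) = atan2(-0.342, -0.058) = 260°.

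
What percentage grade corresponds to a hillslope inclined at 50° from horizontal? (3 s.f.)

grade % = 100 × tan 50° = 100 × 1.1918

119%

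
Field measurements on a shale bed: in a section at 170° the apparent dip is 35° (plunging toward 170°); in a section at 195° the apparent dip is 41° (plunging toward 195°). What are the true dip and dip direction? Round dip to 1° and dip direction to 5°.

true dip 42°, dip direction 210°

Represent each trace as a vector plunging at its apparent dip toward its trend (east-north-up frame): v₁ = (0.142, -0.807, -0.574), v₂ = (-0.195, -0.729, -0.656).
The plane normal is n = v₁ × v₂ ∝ (-0.111, -0.205, 0.261).
Dip δ = arctan(|n_h|/n_z) = arctan(0.233/0.261) = 41.8°.
The horizontal component of n points toward azimuth atan2(n_x, n_y) = 208°, the dip direction.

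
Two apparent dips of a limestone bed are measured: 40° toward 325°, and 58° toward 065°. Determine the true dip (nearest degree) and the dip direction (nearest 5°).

true dip 63°, dip direction 030°

Each apparent-dip line lies in the plane. As unit vectors (x east, y north, z up), v₁ plunges 40°→325° and v₂ plunges 58°→065°.
Cross product v₁ × v₂ gives the pole to the plane: n ∝ (0.388, 0.681, 0.400).
Dip δ = arctan(|n_h|/n_z) = arctan(0.784/0.400) = 63.0°.
The horizontal component of n points toward azimuth atan2(n_x, n_y) = 30°, the dip direction.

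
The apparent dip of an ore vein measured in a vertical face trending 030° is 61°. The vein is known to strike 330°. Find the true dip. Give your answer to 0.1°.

β = acute angle between strike 330° and section 030° = 60°.
tan(true dip) = tan 61° / sin 60° = 2.0831
δ = arctan(2.0831) = 64.36°

64.4°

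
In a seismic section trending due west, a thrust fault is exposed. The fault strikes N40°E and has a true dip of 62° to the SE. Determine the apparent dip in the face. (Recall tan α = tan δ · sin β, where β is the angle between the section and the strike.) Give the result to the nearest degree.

The section lies 50° from the strike.
tan(apparent dip) = tan 62° · sin 50° = 1.4407
apparent dip = arctan 1.4407 = 55.24°

55°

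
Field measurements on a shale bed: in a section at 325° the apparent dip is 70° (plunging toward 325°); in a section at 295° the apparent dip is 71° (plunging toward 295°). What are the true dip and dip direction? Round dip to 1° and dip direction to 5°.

true dip 71°, dip direction 305°

Each apparent-dip line lies in the plane. As unit vectors (x east, y north, z up), v₁ plunges 70°→325° and v₂ plunges 71°→295°.
Cross product v₁ × v₂ gives the pole to the plane: n ∝ (-0.136, 0.092, 0.056).
True dip = arccos(n_z / |n|) = arccos(0.3219) = 71.2°.
The horizontal component of n points toward azimuth atan2(n_x, n_y) = 304°, the dip direction.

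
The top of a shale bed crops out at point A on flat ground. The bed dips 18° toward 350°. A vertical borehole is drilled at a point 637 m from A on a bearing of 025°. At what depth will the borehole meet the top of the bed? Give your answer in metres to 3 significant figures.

170 m

The hole lies 35° from the dip direction, so the down-dip offset is 637 × cos 35° = 521.80 m.
Depth = down-dip offset × tan(dip) = 521.80 × tan 18° = 521.80 × 0.3249
Depth = 169.54 m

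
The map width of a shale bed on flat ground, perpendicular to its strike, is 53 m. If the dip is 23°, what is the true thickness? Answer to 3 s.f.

True thickness t = w · sin(dip) = 53 × sin 23°
t = 53 × 0.3907 = 20.709 m

20.7 m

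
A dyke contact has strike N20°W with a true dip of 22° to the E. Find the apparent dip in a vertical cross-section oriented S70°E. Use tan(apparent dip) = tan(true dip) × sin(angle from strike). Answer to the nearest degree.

17°

The section lies 50° from the strike.
tan(apparent dip) = tan 22° · sin 50° = 0.3095
α = arctan(0.3095) = 17.20°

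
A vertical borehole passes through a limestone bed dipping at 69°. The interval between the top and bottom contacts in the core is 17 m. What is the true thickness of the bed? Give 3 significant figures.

6.09 m

True thickness t = h · cos(dip) = 17 × cos 69°
t = 17 × 0.3584 = 6.092 m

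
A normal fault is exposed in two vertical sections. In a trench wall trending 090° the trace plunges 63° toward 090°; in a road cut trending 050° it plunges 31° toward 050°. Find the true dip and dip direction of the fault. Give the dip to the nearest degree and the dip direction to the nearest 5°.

Represent each trace as a vector plunging at its apparent dip toward its trend (east-north-up frame): v₁ = (0.454, 0.000, -0.891), v₂ = (0.657, 0.551, -0.515).
The plane normal is n = v₁ × v₂ ∝ (0.491, -0.351, 0.250).
Dip δ = arctan(|n_h|/n_z) = arctan(0.604/0.250) = 67.5°.
Dip direction = atan2(0.491, -0.351) = 126° (azimuth of n's horizontal projection).

true dip 67°, dip direction 125°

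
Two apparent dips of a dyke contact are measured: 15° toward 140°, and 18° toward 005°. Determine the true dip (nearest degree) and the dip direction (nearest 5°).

true dip 38°, dip direction 070°

Represent each trace as a vector plunging at its apparent dip toward its trend (east-north-up frame): v₁ = (0.621, -0.740, -0.259), v₂ = (0.083, 0.947, -0.309).
Cross product v₁ × v₂ gives the pole to the plane: n ∝ (0.474, 0.170, 0.650).
True dip = arccos(n_z / |n|) = arccos(0.7903) = 37.8°.
Dip direction = azimuth of (n_x, n_y) = atan2(0.474, 0.170) = 70°.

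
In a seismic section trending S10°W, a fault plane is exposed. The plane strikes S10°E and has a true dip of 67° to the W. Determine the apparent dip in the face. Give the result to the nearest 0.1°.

38.9°

The section lies 20° from the strike.
tan(apparent dip) = tan 67° · sin 20° = 0.8057
apparent dip = arctan 0.8057 = 38.86°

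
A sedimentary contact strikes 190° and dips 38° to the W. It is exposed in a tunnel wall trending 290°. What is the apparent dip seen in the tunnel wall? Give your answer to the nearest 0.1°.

The section lies 80° from the strike.
tan(apparent dip) = tan 38° · sin 80° = 0.7694
α = arctan(0.7694) = 37.58°

37.6°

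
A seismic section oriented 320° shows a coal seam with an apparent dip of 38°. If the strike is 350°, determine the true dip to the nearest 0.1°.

57.4°

The section is 30° from the strike.
tan δ = tan α / sin β = tan 38° / sin 30° = 0.7813 / 0.5000 = 1.5626
δ = arctan(1.5626) = 57.38°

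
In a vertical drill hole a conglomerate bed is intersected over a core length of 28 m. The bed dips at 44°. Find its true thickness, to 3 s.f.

True thickness t = h · cos(dip) = 28 × cos 44°
t = 28 × 0.7193 = 20.142 m

20.1 m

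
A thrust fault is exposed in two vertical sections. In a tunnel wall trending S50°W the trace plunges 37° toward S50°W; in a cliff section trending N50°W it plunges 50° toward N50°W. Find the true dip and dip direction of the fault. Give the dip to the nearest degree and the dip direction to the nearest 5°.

true dip 53°, dip direction 285°

The two traces are lines in the plane: v₁ = (sin 230°·cos 37°, cos 230°·cos 37°, −sin 37°), v₂ = (sin 310°·cos 50°, cos 310°·cos 50°, −sin 50°).
The plane normal is n = v₁ × v₂ ∝ (-0.642, 0.172, 0.506).
tan δ = √(n_x²+n_y²)/n_z = 0.665/0.506, so δ = 52.7°.
The horizontal component of n points toward azimuth atan2(n_x, n_y) = 285°, the dip direction.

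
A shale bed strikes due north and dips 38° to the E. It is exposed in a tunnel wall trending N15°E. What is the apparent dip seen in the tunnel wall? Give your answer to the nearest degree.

The section lies 15° from the strike.
tan(apparent dip) = tan 38° · sin 15° = 0.2022
apparent dip = arctan 0.2022 = 11.43°

11°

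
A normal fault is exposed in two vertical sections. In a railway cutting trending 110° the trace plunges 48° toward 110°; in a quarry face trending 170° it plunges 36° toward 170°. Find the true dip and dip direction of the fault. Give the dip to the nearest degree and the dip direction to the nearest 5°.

true dip 48°, dip direction 120°

Represent each trace as a vector plunging at its apparent dip toward its trend (east-north-up frame): v₁ = (0.629, -0.229, -0.743), v₂ = (0.140, -0.797, -0.588).
Cross product v₁ × v₂ gives the pole to the plane: n ∝ (0.458, -0.265, 0.469).
Dip δ = arctan(|n_h|/n_z) = arctan(0.529/0.469) = 48.4°.
The horizontal component of n points toward azimuth atan2(n_x, n_y) = 120°, the dip direction.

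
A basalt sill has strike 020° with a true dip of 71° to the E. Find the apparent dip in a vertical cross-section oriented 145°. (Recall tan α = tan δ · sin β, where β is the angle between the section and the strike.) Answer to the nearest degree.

The strike is 020° and the section trends 145°; the acute angle between them is β = 55°.
tan α = tan 71° × sin 55° = 2.9042 × 0.8192 = 2.3790
α = arctan(2.3790) = 67.20°

67°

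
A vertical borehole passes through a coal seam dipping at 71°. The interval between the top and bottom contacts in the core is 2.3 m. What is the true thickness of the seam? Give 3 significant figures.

0.749 m

True thickness t = h · cos(dip) = 2.3 × cos 71°
t = 2.3 × 0.3256 = 0.749 m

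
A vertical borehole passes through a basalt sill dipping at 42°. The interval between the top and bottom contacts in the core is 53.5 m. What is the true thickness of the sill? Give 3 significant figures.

True thickness t = h · cos(dip) = 53.5 × cos 42°
t = 53.5 × 0.7431 = 39.758 m

39.8 m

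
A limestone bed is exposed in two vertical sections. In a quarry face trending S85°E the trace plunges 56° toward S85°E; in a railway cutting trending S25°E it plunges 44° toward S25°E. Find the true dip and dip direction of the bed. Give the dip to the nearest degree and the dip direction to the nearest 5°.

true dip 56°, dip direction 105°

Each apparent-dip line lies in the plane. As unit vectors (x east, y north, z up), v₁ plunges 56°→S85°E and v₂ plunges 44°→S25°E.
n = v₁ × v₂ = (0.507, -0.135, 0.348) (taken with n_z > 0).
tan δ = √(n_x²+n_y²)/n_z = 0.524/0.348, so δ = 56.4°.
Dip direction = azimuth of (n_x, n_y) = atan2(0.507, -0.135) = 105°.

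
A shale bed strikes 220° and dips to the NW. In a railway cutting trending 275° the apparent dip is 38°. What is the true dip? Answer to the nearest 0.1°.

β = acute angle between strike 220° and section 275° = 55°.
tan(true dip) = tan 38° / sin 55° = 0.9538
δ = arctan(0.9538) = 43.64°

43.6°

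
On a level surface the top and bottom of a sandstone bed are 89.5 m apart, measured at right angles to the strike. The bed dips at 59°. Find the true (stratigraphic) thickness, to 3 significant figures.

True thickness t = w · sin(dip) = 89.5 × sin 59°
t = 89.5 × 0.8572 = 76.716 m

76.7 m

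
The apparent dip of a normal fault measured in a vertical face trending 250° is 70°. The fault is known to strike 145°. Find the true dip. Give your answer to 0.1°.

70.6°

β = acute angle between strike 145° and section 250° = 75°.
tan(true dip) = tan 70° / sin 75° = 2.8444
true dip = arctan 2.8444 = 70.63°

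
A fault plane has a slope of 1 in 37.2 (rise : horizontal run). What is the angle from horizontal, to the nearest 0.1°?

tan θ = 1/37.2 = 0.0269
θ = arctan(0.0269) = 1.54°

1.5°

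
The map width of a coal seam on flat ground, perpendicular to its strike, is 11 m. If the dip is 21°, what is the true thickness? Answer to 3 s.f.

True thickness t = w · sin(dip) = 11 × sin 21°
t = 11 × 0.3584 = 3.942 m

3.94 m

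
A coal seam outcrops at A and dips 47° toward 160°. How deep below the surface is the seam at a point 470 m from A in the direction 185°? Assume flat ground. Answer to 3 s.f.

457 m

The hole lies 25° from the dip direction, so the down-dip offset is 470 × cos 25° = 425.96 m.
Depth = down-dip offset × tan(dip) = 425.96 × tan 47° = 425.96 × 1.0724
Depth = 456.79 m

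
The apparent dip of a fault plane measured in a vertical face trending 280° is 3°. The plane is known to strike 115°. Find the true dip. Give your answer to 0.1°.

β = acute angle between strike 115° and section 280° = 15°.
tan(true dip) = tan 3° / sin 15° = 0.2025
true dip = arctan 0.2025 = 11.45°

11.4°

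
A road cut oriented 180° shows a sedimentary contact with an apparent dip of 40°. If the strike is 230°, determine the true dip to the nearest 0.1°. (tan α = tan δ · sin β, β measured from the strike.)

47.6°

The section is 50° from the strike.
tan δ = tan α / sin β = tan 40° / sin 50° = 0.8391 / 0.7660 = 1.0954
δ = arctan(1.0954) = 47.61°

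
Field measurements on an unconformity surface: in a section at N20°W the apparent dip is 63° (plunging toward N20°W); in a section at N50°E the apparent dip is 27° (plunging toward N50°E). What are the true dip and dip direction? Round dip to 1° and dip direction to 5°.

true dip 63°, dip direction 335°

The two traces are lines in the plane: v₁ = (sin 340°·cos 63°, cos 340°·cos 63°, −sin 63°), v₂ = (sin 50°·cos 27°, cos 50°·cos 27°, −sin 27°).
Cross product v₁ × v₂ gives the pole to the plane: n ∝ (-0.317, 0.679, 0.380).
Dip δ = arctan(|n_h|/n_z) = arctan(0.749/0.380) = 63.1°.
The horizontal component of n points toward azimuth atan2(n_x, n_y) = 335°, the dip direction.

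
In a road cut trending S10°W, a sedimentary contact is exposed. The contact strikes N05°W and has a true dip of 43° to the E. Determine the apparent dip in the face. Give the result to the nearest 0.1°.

The section lies 15° from the strike.
tan α = tan 43° × sin 15° = 0.9325 × 0.2588 = 0.2414
apparent dip = arctan 0.2414 = 13.57°

13.6°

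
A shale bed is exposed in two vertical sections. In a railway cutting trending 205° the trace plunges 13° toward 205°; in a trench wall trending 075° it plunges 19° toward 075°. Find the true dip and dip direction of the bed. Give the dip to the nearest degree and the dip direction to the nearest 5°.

Each apparent-dip line lies in the plane. As unit vectors (x east, y north, z up), v₁ plunges 13°→205° and v₂ plunges 19°→075°.
Cross product v₁ × v₂ gives the pole to the plane: n ∝ (0.343, -0.340, 0.706).
Dip δ = arctan(|n_h|/n_z) = arctan(0.482/0.706) = 34.3°.
Dip direction = atan2(0.343, -0.340) = 135° (azimuth of n's horizontal projection).

true dip 34°, dip direction 135°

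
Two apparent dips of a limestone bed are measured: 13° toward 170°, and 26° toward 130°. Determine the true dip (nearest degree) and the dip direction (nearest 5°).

Represent each trace as a vector plunging at its apparent dip toward its trend (east-north-up frame): v₁ = (0.169, -0.960, -0.225), v₂ = (0.689, -0.578, -0.438).
Cross product v₁ × v₂ gives the pole to the plane: n ∝ (0.291, -0.081, 0.563).
Dip δ = arctan(|n_h|/n_z) = arctan(0.302/0.563) = 28.2°.
Dip direction = azimuth of (n_x, n_y) = atan2(0.291, -0.081) = 106°.

true dip 28°, dip direction 105°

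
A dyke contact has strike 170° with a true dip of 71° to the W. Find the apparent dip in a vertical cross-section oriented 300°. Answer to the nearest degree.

Angle between strike (170°) and section (300°): β = 50°.
tan α = tan 71° × sin 50° = 2.9042 × 0.7660 = 2.2248
apparent dip = arctan 2.2248 = 65.80°

66°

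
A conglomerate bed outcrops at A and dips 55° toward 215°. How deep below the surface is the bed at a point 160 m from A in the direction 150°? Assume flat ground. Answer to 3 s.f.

96.6 m

The hole lies 65° from the dip direction, so the down-dip offset is 160 × cos 65° = 67.62 m.
Depth = down-dip offset × tan(dip) = 67.62 × tan 55° = 67.62 × 1.4281
Depth = 96.57 m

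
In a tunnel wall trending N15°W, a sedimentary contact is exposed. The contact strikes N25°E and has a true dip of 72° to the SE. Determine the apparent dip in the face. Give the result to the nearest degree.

The section lies 40° from the strike.
tan(apparent dip) = tan 72° · sin 40° = 1.9783
apparent dip = arctan 1.9783 = 63.18°

63°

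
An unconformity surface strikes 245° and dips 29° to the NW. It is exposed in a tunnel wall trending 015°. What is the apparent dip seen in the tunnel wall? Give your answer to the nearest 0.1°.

Angle between strike (245°) and section (015°): β = 50°.
tan α = tan 29° × sin 50° = 0.5543 × 0.7660 = 0.4246
α = arctan(0.4246) = 23.01°

23.0°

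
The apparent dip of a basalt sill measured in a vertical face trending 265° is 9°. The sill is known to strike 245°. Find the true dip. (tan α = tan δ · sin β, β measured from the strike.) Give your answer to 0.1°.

β = acute angle between strike 245° and section 265° = 20°.
tan δ = tan α / sin β = tan 9° / sin 20° = 0.1584 / 0.3420 = 0.4631
δ = arctan(0.4631) = 24.85°

24.8°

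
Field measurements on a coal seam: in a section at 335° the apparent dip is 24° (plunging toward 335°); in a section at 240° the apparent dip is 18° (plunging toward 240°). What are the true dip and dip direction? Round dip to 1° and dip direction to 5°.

The two traces are lines in the plane: v₁ = (sin 335°·cos 24°, cos 335°·cos 24°, −sin 24°), v₂ = (sin 240°·cos 18°, cos 240°·cos 18°, −sin 18°).
Cross product v₁ × v₂ gives the pole to the plane: n ∝ (-0.449, 0.216, 0.866).
True dip = arccos(n_z / |n|) = arccos(0.8666) = 29.9°.
Dip direction = azimuth of (n_x, n_y) = atan2(-0.449, 0.216) = 296°.

true dip 30°, dip direction 295°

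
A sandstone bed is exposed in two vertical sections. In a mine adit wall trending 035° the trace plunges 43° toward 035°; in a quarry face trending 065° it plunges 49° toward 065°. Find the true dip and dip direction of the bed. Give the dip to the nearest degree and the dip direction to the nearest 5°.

true dip 49°, dip direction 070°

Represent each trace as a vector plunging at its apparent dip toward its trend (east-north-up frame): v₁ = (0.419, 0.599, -0.682), v₂ = (0.595, 0.277, -0.755).
Cross product v₁ × v₂ gives the pole to the plane: n ∝ (0.263, 0.089, 0.240).
tan δ = √(n_x²+n_y²)/n_z = 0.278/0.240, so δ = 49.2°.
The horizontal component of n points toward azimuth atan2(n_x, n_y) = 71°, the dip direction.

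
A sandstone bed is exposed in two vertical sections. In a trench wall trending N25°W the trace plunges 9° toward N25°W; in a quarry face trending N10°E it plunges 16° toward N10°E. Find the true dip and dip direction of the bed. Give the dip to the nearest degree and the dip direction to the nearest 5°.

true dip 18°, dip direction 035°

Represent each trace as a vector plunging at its apparent dip toward its trend (east-north-up frame): v₁ = (-0.417, 0.895, -0.156), v₂ = (0.167, 0.947, -0.276).
Cross product v₁ × v₂ gives the pole to the plane: n ∝ (0.099, 0.141, 0.545).
Dip δ = arctan(|n_h|/n_z) = arctan(0.172/0.545) = 17.5°.
Dip direction = azimuth of (n_x, n_y) = atan2(0.099, 0.141) = 35°.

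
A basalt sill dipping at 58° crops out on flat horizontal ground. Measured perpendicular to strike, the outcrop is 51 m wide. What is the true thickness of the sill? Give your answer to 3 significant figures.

43.3 m

True thickness t = w · sin(dip) = 51 × sin 58°
t = 51 × 0.8480 = 43.250 m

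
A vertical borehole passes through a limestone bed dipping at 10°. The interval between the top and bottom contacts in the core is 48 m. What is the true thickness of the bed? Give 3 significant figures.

True thickness t = h · cos(dip) = 48 × cos 10°
t = 48 × 0.9848 = 47.271 m

47.3 m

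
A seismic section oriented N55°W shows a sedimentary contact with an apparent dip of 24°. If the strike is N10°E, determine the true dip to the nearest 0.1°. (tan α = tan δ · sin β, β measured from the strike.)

The section is 65° from the strike.
tan(true dip) = tan 24° / sin 65° = 0.4913
true dip = arctan 0.4913 = 26.16°

26.2°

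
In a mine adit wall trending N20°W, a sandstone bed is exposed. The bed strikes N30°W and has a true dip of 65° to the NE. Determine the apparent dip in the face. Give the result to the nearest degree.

Angle between strike (N30°W) and section (N20°W): β = 10°.
tan(apparent dip) = tan 65° · sin 10° = 0.3724
apparent dip = arctan 0.3724 = 20.42°

20°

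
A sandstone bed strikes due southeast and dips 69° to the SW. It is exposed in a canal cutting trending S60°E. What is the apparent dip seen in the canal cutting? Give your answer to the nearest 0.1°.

The section lies 15° from the strike.
tan(apparent dip) = tan 69° · sin 15° = 0.6742
α = arctan(0.6742) = 33.99°

34.0°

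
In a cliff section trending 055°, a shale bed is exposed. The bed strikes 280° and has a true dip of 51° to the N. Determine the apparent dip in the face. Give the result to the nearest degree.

41°

The section lies 45° from the strike.
tan α = tan 51° × sin 45° = 1.2349 × 0.7071 = 0.8732
α = arctan(0.8732) = 41.13°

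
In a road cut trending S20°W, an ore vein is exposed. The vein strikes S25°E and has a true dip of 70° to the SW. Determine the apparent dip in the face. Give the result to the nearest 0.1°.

The strike is S25°E and the section trends S20°W; the acute angle between them is β = 45°.
tan(apparent dip) = tan 70° · sin 45° = 1.9428
apparent dip = arctan 1.9428 = 62.76°

62.8°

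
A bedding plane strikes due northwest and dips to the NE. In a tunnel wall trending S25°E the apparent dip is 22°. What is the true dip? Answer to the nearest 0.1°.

β = acute angle between strike due northwest and section S25°E = 20°.
tan δ = tan α / sin β = tan 22° / sin 20° = 0.4040 / 0.3420 = 1.1813
δ = arctan(1.1813) = 49.75°

49.8°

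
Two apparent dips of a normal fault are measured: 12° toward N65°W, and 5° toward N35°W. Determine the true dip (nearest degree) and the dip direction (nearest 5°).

true dip 16°, dip direction 255°

Each apparent-dip line lies in the plane. As unit vectors (x east, y north, z up), v₁ plunges 12°→N65°W and v₂ plunges 5°→N35°W.
Cross product v₁ × v₂ gives the pole to the plane: n ∝ (-0.134, -0.042, 0.487).
True dip = arccos(n_z / |n|) = arccos(0.9611) = 16.0°.
Dip direction = atan2(-0.134, -0.042) = 253° (azimuth of n's horizontal projection).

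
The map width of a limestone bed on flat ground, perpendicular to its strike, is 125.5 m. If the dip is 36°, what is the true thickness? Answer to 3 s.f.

73.8 m

True thickness t = w · sin(dip) = 125.5 × sin 36°
t = 125.5 × 0.5878 = 73.767 m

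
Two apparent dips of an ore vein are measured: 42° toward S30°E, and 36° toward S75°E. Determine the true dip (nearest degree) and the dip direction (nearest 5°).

The two traces are lines in the plane: v₁ = (sin 150°·cos 42°, cos 150°·cos 42°, −sin 42°), v₂ = (sin 105°·cos 36°, cos 105°·cos 36°, −sin 36°).
Cross product v₁ × v₂ gives the pole to the plane: n ∝ (0.238, -0.304, 0.425).
tan δ = √(n_x²+n_y²)/n_z = 0.387/0.425, so δ = 42.3°.
The horizontal component of n points toward azimuth atan2(n_x, n_y) = 142°, the dip direction.

true dip 42°, dip direction 140°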